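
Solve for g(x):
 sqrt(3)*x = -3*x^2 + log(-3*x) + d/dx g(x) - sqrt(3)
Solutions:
 g(x) = C1 + x^3 + sqrt(3)*x^2/2 - x*log(-x) + x*(-log(3) + 1 + sqrt(3))


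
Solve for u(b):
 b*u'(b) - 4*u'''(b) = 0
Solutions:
 u(b) = C1 + Integral(C2*airyai(2^(1/3)*b/2) + C3*airybi(2^(1/3)*b/2), b)


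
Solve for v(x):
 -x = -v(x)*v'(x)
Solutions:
 v(x) = -sqrt(C1 + x^2)
 v(x) = sqrt(C1 + x^2)


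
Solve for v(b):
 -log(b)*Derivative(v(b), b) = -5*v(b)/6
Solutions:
 v(b) = C1*exp(5*li(b)/6)


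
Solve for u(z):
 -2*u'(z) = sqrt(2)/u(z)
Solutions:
 u(z) = -sqrt(C1 - sqrt(2)*z)
 u(z) = sqrt(C1 - sqrt(2)*z)


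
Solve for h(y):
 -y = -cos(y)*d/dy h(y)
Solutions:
 h(y) = C1 + Integral(y/cos(y), y)


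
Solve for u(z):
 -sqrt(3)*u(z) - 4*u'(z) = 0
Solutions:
 u(z) = C1*exp(-sqrt(3)*z/4)


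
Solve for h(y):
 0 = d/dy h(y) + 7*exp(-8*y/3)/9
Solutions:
 h(y) = C1 + 7*exp(-8*y/3)/24


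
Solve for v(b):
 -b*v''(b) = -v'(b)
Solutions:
 v(b) = C1 + C2*b^2


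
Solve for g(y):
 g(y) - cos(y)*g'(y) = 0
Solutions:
 g(y) = C1*sqrt(sin(y) + 1)/sqrt(sin(y) - 1)


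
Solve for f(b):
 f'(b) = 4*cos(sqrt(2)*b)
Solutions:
 f(b) = C1 + 2*sqrt(2)*sin(sqrt(2)*b)


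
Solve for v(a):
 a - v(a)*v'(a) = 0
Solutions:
 v(a) = -sqrt(C1 + a^2)
 v(a) = sqrt(C1 + a^2)


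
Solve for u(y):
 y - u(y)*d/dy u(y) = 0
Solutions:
 u(y) = -sqrt(C1 + y^2)
 u(y) = sqrt(C1 + y^2)


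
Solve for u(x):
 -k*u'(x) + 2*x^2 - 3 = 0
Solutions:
 u(x) = C1 + 2*x^3/(3*k) - 3*x/k


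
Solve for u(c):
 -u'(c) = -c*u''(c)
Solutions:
 u(c) = C1 + C2*c^2


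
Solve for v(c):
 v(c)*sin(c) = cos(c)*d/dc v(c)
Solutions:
 v(c) = C1/cos(c)


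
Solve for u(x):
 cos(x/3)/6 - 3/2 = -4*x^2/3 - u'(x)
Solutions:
 u(x) = C1 - 4*x^3/9 + 3*x/2 - sin(x/3)/2


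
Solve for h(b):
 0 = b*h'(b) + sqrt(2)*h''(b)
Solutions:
 h(b) = C1 + C2*erf(2^(1/4)*b/2)


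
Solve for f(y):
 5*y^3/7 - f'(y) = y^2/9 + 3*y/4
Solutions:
 f(y) = C1 + 5*y^4/28 - y^3/27 - 3*y^2/8


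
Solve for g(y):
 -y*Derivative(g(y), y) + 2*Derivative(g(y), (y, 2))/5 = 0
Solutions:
 g(y) = C1 + C2*erfi(sqrt(5)*y/2)


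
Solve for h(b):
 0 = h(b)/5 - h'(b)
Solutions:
 h(b) = C1*exp(b/5)


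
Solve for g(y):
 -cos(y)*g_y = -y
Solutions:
 g(y) = C1 + Integral(y/cos(y), y)


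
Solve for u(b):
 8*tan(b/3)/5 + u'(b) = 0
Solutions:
 u(b) = C1 + 24*log(cos(b/3))/5


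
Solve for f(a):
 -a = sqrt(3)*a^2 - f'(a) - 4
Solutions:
 f(a) = C1 + sqrt(3)*a^3/3 + a^2/2 - 4*a


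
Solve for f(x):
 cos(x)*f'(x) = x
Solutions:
 f(x) = C1 + Integral(x/cos(x), x)


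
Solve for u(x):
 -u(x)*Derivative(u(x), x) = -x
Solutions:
 u(x) = -sqrt(C1 + x^2)
 u(x) = sqrt(C1 + x^2)


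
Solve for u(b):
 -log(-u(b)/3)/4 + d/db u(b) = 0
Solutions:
 -4*Integral(1/(log(-_y) - log(3)), (_y, u(b))) = C1 - b


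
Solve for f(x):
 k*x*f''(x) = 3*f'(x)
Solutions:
 f(x) = C1 + x^(((re(k) + 3)*re(k) + im(k)^2)/(re(k)^2 + im(k)^2))*(C2*sin(3*log(x)*Abs(im(k))/(re(k)^2 + im(k)^2)) + C3*cos(3*log(x)*im(k)/(re(k)^2 + im(k)^2)))


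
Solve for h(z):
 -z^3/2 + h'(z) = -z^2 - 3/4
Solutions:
 h(z) = C1 + z^4/8 - z^3/3 - 3*z/4


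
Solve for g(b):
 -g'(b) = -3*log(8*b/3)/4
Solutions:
 g(b) = C1 + 3*b*log(b)/4 - 3*b*log(3)/4 - 3*b/4 + 9*b*log(2)/4


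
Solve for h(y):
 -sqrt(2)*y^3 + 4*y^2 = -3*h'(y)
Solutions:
 h(y) = C1 + sqrt(2)*y^4/12 - 4*y^3/9


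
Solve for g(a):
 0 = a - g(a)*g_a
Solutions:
 g(a) = -sqrt(C1 + a^2)
 g(a) = sqrt(C1 + a^2)


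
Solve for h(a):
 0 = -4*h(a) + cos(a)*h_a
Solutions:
 h(a) = C1*(sin(a)^2 + 2*sin(a) + 1)/(sin(a)^2 - 2*sin(a) + 1)


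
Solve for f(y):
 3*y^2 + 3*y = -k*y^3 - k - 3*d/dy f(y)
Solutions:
 f(y) = C1 - k*y^4/12 - k*y/3 - y^3/3 - y^2/2


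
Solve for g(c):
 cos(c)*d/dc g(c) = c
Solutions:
 g(c) = C1 + Integral(c/cos(c), c)


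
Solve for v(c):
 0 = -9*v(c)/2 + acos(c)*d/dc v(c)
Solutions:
 v(c) = C1*exp(9*Integral(1/acos(c), c)/2)


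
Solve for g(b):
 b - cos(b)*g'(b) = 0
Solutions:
 g(b) = C1 + Integral(b/cos(b), b)


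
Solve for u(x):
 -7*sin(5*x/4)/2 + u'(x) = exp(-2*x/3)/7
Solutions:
 u(x) = C1 - 14*cos(5*x/4)/5 - 3*exp(-2*x/3)/14


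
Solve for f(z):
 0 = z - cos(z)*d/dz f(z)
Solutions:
 f(z) = C1 + Integral(z/cos(z), z)


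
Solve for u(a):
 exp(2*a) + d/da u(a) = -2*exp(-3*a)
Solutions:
 u(a) = C1 - exp(2*a)/2 + 2*exp(-3*a)/3


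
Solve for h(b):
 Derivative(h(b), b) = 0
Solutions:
 h(b) = C1


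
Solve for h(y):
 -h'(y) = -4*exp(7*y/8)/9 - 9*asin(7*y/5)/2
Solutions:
 h(y) = C1 + 9*y*asin(7*y/5)/2 + 9*sqrt(25 - 49*y^2)/14 + 32*exp(7*y/8)/63


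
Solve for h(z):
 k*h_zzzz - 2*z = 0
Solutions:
 h(z) = C1 + C2*z + C3*z^2 + C4*z^3 + z^5/(60*k)


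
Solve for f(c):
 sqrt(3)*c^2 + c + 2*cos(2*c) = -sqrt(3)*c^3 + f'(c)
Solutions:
 f(c) = C1 + sqrt(3)*c^4/4 + sqrt(3)*c^3/3 + c^2/2 + sin(2*c)


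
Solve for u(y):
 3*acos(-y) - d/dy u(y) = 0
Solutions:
 u(y) = C1 + 3*y*acos(-y) + 3*sqrt(1 - y^2)


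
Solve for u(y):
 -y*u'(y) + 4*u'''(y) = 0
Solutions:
 u(y) = C1 + Integral(C2*airyai(2^(1/3)*y/2) + C3*airybi(2^(1/3)*y/2), y)


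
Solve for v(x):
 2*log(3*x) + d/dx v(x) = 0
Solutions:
 v(x) = C1 - 2*x*log(x) - x*log(9) + 2*x


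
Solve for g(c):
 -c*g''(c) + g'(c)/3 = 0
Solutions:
 g(c) = C1 + C2*c^(4/3)


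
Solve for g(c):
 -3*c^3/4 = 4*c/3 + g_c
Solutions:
 g(c) = C1 - 3*c^4/16 - 2*c^2/3


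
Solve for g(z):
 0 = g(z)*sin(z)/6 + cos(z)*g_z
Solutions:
 g(z) = C1*cos(z)^(1/6)


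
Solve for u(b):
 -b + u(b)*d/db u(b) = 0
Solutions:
 u(b) = -sqrt(C1 + b^2)
 u(b) = sqrt(C1 + b^2)


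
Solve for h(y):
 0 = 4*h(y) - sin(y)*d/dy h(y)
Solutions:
 h(y) = C1*(cos(y)^2 - 2*cos(y) + 1)/(cos(y)^2 + 2*cos(y) + 1)


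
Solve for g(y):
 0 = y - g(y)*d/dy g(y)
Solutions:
 g(y) = -sqrt(C1 + y^2)
 g(y) = sqrt(C1 + y^2)


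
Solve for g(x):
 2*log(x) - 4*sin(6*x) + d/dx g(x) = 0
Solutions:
 g(x) = C1 - 2*x*log(x) + 2*x - 2*cos(6*x)/3


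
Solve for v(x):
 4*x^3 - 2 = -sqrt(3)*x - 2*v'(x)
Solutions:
 v(x) = C1 - x^4/2 - sqrt(3)*x^2/4 + x


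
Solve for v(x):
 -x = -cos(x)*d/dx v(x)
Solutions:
 v(x) = C1 + Integral(x/cos(x), x)


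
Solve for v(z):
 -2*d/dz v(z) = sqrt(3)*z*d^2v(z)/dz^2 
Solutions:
 v(z) = C1 + C2*z^(1 - 2*sqrt(3)/3)


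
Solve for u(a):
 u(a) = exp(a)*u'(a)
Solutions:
 u(a) = C1*exp(-exp(-a))


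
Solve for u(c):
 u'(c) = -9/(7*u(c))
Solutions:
 u(c) = -sqrt(C1 - 126*c)/7
 u(c) = sqrt(C1 - 126*c)/7


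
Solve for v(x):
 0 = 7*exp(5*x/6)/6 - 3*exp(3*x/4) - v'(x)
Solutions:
 v(x) = C1 + 7*exp(5*x/6)/5 - 4*exp(3*x/4)


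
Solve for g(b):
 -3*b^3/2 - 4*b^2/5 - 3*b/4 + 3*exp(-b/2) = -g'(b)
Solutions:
 g(b) = C1 + 3*b^4/8 + 4*b^3/15 + 3*b^2/8 + 6*exp(-b/2)


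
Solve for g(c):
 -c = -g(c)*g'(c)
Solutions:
 g(c) = -sqrt(C1 + c^2)
 g(c) = sqrt(C1 + c^2)


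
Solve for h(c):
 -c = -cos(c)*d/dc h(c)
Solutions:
 h(c) = C1 + Integral(c/cos(c), c)


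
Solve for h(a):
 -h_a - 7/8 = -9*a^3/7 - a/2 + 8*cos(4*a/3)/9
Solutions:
 h(a) = C1 + 9*a^4/28 + a^2/4 - 7*a/8 - 2*sin(4*a/3)/3


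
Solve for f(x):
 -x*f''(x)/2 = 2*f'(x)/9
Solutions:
 f(x) = C1 + C2*x^(5/9)


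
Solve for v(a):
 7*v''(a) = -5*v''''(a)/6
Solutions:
 v(a) = C1 + C2*a + C3*sin(sqrt(210)*a/5) + C4*cos(sqrt(210)*a/5)


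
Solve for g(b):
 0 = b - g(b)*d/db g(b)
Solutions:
 g(b) = -sqrt(C1 + b^2)
 g(b) = sqrt(C1 + b^2)


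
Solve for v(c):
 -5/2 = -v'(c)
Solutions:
 v(c) = C1 + 5*c/2


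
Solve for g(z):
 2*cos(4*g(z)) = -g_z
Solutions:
 g(z) = -asin((C1 + exp(16*z))/(C1 - exp(16*z)))/4 + pi/4
 g(z) = asin((C1 + exp(16*z))/(C1 - exp(16*z)))/4


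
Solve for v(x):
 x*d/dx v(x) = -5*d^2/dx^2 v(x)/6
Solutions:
 v(x) = C1 + C2*erf(sqrt(15)*x/5)


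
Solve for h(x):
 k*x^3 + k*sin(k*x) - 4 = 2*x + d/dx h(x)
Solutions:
 h(x) = C1 + k*x^4/4 - x^2 - 4*x - cos(k*x)


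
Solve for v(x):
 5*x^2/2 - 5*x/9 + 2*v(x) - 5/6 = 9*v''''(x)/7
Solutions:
 v(x) = C1*exp(-14^(1/4)*sqrt(3)*x/3) + C2*exp(14^(1/4)*sqrt(3)*x/3) + C3*sin(14^(1/4)*sqrt(3)*x/3) + C4*cos(14^(1/4)*sqrt(3)*x/3) - 5*x^2/4 + 5*x/18 + 5/12


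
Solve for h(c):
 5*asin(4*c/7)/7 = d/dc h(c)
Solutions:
 h(c) = C1 + 5*c*asin(4*c/7)/7 + 5*sqrt(49 - 16*c^2)/28


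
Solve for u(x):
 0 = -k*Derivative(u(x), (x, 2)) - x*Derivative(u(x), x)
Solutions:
 u(x) = C1 + C2*sqrt(k)*erf(sqrt(2)*x*sqrt(1/k)/2)


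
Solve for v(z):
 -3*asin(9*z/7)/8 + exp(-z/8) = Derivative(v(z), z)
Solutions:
 v(z) = C1 - 3*z*asin(9*z/7)/8 - sqrt(49 - 81*z^2)/24 - 8*exp(-z/8)


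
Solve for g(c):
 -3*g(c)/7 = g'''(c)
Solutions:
 g(c) = C3*exp(-3^(1/3)*7^(2/3)*c/7) + (C1*sin(3^(5/6)*7^(2/3)*c/14) + C2*cos(3^(5/6)*7^(2/3)*c/14))*exp(3^(1/3)*7^(2/3)*c/14)


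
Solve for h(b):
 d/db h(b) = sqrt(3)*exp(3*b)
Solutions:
 h(b) = C1 + sqrt(3)*exp(3*b)/3


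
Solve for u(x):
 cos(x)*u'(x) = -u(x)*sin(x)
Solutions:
 u(x) = C1*cos(x)


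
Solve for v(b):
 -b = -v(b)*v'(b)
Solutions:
 v(b) = -sqrt(C1 + b^2)
 v(b) = sqrt(C1 + b^2)


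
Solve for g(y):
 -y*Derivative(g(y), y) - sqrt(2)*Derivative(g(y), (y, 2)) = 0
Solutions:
 g(y) = C1 + C2*erf(2^(1/4)*y/2)


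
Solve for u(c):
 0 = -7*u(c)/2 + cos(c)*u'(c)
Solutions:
 u(c) = C1*(sin(c) + 1)^(7/4)/(sin(c) - 1)^(7/4)


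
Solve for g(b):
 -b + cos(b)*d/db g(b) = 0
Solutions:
 g(b) = C1 + Integral(b/cos(b), b)


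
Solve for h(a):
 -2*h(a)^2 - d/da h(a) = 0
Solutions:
 h(a) = 1/(C1 + 2*a)


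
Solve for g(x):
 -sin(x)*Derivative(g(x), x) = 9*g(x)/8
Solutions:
 g(x) = C1*(cos(x) + 1)^(9/16)/(cos(x) - 1)^(9/16)


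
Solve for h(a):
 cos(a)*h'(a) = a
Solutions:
 h(a) = C1 + Integral(a/cos(a), a)


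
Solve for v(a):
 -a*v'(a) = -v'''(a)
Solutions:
 v(a) = C1 + Integral(C2*airyai(a) + C3*airybi(a), a)


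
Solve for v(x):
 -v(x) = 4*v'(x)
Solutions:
 v(x) = C1*exp(-x/4)


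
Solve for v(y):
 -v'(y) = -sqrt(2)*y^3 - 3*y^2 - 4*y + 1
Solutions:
 v(y) = C1 + sqrt(2)*y^4/4 + y^3 + 2*y^2 - y


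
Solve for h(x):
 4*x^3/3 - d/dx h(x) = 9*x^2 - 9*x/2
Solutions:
 h(x) = C1 + x^4/3 - 3*x^3 + 9*x^2/4


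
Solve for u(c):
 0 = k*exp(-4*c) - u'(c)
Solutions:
 u(c) = C1 - k*exp(-4*c)/4


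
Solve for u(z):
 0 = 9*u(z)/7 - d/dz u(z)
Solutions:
 u(z) = C1*exp(9*z/7)


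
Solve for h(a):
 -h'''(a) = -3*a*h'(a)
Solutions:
 h(a) = C1 + Integral(C2*airyai(3^(1/3)*a) + C3*airybi(3^(1/3)*a), a)


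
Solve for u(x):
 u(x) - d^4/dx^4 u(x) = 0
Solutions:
 u(x) = C1*exp(-x) + C2*exp(x) + C3*sin(x) + C4*cos(x)


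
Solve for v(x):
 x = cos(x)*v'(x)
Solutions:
 v(x) = C1 + Integral(x/cos(x), x)


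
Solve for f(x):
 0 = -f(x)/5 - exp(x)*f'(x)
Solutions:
 f(x) = C1*exp(exp(-x)/5)


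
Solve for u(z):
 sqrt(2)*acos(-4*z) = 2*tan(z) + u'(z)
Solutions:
 u(z) = C1 + sqrt(2)*(z*acos(-4*z) + sqrt(1 - 16*z^2)/4) + 2*log(cos(z))


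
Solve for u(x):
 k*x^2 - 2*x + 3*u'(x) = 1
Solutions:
 u(x) = C1 - k*x^3/9 + x^2/3 + x/3


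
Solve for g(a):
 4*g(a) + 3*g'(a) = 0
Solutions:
 g(a) = C1*exp(-4*a/3)


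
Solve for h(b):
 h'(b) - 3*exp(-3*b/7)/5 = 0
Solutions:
 h(b) = C1 - 7*exp(-3*b/7)/5


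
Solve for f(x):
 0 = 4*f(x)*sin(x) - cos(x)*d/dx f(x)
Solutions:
 f(x) = C1/cos(x)^4


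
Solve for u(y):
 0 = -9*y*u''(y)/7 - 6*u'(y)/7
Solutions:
 u(y) = C1 + C2*y^(1/3)


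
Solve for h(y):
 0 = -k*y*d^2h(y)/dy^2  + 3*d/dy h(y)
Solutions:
 h(y) = C1 + y^(((re(k) + 3)*re(k) + im(k)^2)/(re(k)^2 + im(k)^2))*(C2*sin(3*log(y)*Abs(im(k))/(re(k)^2 + im(k)^2)) + C3*cos(3*log(y)*im(k)/(re(k)^2 + im(k)^2)))


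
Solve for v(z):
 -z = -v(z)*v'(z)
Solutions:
 v(z) = -sqrt(C1 + z^2)
 v(z) = sqrt(C1 + z^2)


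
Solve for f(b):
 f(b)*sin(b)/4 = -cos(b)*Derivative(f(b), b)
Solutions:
 f(b) = C1*cos(b)^(1/4)


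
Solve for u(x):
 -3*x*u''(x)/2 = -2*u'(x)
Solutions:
 u(x) = C1 + C2*x^(7/3)


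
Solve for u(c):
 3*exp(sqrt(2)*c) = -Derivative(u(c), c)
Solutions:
 u(c) = C1 - 3*sqrt(2)*exp(sqrt(2)*c)/2


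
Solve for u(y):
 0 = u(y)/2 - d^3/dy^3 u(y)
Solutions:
 u(y) = C3*exp(2^(2/3)*y/2) + (C1*sin(2^(2/3)*sqrt(3)*y/4) + C2*cos(2^(2/3)*sqrt(3)*y/4))*exp(-2^(2/3)*y/4)


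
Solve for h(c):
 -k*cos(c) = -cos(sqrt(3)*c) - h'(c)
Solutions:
 h(c) = C1 + k*sin(c) - sqrt(3)*sin(sqrt(3)*c)/3


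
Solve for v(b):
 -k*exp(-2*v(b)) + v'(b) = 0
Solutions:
 v(b) = log(-sqrt(C1 + 2*b*k))
 v(b) = log(C1 + 2*b*k)/2


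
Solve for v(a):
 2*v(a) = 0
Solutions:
 v(a) = 0


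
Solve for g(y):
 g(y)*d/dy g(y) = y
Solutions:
 g(y) = -sqrt(C1 + y^2)
 g(y) = sqrt(C1 + y^2)


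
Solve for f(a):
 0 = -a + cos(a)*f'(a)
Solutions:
 f(a) = C1 + Integral(a/cos(a), a)


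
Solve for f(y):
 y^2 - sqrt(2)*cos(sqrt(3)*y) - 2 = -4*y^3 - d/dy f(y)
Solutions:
 f(y) = C1 - y^4 - y^3/3 + 2*y + sqrt(6)*sin(sqrt(3)*y)/3


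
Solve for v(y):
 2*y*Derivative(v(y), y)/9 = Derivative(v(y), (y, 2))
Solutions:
 v(y) = C1 + C2*erfi(y/3)


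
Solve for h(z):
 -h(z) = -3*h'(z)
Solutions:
 h(z) = C1*exp(z/3)


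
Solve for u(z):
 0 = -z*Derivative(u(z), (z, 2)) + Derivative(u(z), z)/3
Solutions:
 u(z) = C1 + C2*z^(4/3)


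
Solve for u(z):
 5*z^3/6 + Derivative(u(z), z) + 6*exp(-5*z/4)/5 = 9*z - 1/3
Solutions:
 u(z) = C1 - 5*z^4/24 + 9*z^2/2 - z/3 + 24*exp(-5*z/4)/25


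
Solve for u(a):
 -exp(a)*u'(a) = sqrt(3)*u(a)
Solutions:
 u(a) = C1*exp(sqrt(3)*exp(-a))


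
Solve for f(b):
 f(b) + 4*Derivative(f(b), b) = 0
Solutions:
 f(b) = C1*exp(-b/4)


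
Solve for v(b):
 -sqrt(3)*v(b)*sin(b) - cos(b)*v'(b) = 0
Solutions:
 v(b) = C1*cos(b)^(sqrt(3))


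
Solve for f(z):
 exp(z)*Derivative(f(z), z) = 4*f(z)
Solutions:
 f(z) = C1*exp(-4*exp(-z))


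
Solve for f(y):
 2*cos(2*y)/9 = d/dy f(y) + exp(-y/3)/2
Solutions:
 f(y) = C1 + sin(2*y)/9 + 3*exp(-y/3)/2


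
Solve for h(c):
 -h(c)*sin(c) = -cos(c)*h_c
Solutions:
 h(c) = C1/cos(c)


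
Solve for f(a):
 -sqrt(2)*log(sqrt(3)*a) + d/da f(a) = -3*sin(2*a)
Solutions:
 f(a) = C1 + sqrt(2)*a*(log(a) - 1) + sqrt(2)*a*log(3)/2 + 3*cos(2*a)/2


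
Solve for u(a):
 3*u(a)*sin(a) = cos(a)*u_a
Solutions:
 u(a) = C1/cos(a)^3


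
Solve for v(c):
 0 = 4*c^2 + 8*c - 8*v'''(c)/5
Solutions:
 v(c) = C1 + C2*c + C3*c^2 + c^5/24 + 5*c^4/24


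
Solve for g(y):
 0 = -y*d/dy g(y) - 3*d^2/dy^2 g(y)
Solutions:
 g(y) = C1 + C2*erf(sqrt(6)*y/6)


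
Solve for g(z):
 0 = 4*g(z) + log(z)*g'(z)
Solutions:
 g(z) = C1*exp(-4*li(z))


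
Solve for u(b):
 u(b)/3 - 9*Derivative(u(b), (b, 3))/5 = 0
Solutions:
 u(b) = C3*exp(5^(1/3)*b/3) + (C1*sin(sqrt(3)*5^(1/3)*b/6) + C2*cos(sqrt(3)*5^(1/3)*b/6))*exp(-5^(1/3)*b/6)


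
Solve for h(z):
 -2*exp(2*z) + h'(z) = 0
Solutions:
 h(z) = C1 + exp(2*z)


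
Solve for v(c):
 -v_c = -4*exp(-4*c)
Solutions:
 v(c) = C1 - exp(-4*c)


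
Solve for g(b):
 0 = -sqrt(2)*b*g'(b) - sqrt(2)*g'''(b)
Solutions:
 g(b) = C1 + Integral(C2*airyai(-b) + C3*airybi(-b), b)


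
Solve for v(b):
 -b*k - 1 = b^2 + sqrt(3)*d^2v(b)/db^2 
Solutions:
 v(b) = C1 + C2*b - sqrt(3)*b^4/36 - sqrt(3)*b^3*k/18 - sqrt(3)*b^2/6


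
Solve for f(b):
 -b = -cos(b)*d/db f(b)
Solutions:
 f(b) = C1 + Integral(b/cos(b), b)


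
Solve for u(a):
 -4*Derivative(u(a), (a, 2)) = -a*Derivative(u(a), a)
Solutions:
 u(a) = C1 + C2*erfi(sqrt(2)*a/4)


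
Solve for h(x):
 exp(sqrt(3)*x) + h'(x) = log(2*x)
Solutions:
 h(x) = C1 + x*log(x) + x*(-1 + log(2)) - sqrt(3)*exp(sqrt(3)*x)/3


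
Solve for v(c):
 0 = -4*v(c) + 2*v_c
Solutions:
 v(c) = C1*exp(2*c)


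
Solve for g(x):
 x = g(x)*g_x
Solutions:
 g(x) = -sqrt(C1 + x^2)
 g(x) = sqrt(C1 + x^2)


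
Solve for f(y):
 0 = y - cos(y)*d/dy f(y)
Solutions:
 f(y) = C1 + Integral(y/cos(y), y)


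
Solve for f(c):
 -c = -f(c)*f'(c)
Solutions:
 f(c) = -sqrt(C1 + c^2)
 f(c) = sqrt(C1 + c^2)


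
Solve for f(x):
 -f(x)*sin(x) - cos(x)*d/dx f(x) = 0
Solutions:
 f(x) = C1*cos(x)


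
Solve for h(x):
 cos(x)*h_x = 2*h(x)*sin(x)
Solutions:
 h(x) = C1/cos(x)^2


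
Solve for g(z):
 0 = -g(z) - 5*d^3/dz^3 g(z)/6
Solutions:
 g(z) = C3*exp(-5^(2/3)*6^(1/3)*z/5) + (C1*sin(2^(1/3)*3^(5/6)*5^(2/3)*z/10) + C2*cos(2^(1/3)*3^(5/6)*5^(2/3)*z/10))*exp(5^(2/3)*6^(1/3)*z/10)


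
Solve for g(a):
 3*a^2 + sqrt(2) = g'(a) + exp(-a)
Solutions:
 g(a) = C1 + a^3 + sqrt(2)*a + exp(-a)


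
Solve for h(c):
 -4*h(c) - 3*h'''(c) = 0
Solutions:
 h(c) = C3*exp(-6^(2/3)*c/3) + (C1*sin(2^(2/3)*3^(1/6)*c/2) + C2*cos(2^(2/3)*3^(1/6)*c/2))*exp(6^(2/3)*c/6)


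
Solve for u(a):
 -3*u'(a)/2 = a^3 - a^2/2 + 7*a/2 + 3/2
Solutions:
 u(a) = C1 - a^4/6 + a^3/9 - 7*a^2/6 - a


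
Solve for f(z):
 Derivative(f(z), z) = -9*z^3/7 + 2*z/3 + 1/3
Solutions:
 f(z) = C1 - 9*z^4/28 + z^2/3 + z/3


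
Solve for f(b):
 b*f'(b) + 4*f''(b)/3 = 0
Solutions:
 f(b) = C1 + C2*erf(sqrt(6)*b/4)


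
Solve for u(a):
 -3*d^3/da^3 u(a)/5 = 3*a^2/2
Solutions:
 u(a) = C1 + C2*a + C3*a^2 - a^5/24


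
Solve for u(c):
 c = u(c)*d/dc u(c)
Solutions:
 u(c) = -sqrt(C1 + c^2)
 u(c) = sqrt(C1 + c^2)


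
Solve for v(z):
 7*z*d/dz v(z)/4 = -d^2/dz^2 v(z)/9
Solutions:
 v(z) = C1 + C2*erf(3*sqrt(14)*z/4)


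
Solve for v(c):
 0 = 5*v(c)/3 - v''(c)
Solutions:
 v(c) = C1*exp(-sqrt(15)*c/3) + C2*exp(sqrt(15)*c/3)


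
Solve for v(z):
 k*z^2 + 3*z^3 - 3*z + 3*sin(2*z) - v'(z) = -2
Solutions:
 v(z) = C1 + k*z^3/3 + 3*z^4/4 - 3*z^2/2 + 2*z - 3*cos(2*z)/2


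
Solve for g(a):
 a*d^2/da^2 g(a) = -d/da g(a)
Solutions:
 g(a) = C1 + C2*log(a)


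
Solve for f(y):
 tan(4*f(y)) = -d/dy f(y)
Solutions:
 f(y) = -asin(C1*exp(-4*y))/4 + pi/4
 f(y) = asin(C1*exp(-4*y))/4


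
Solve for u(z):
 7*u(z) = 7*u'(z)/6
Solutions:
 u(z) = C1*exp(6*z)


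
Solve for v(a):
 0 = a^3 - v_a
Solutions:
 v(a) = C1 + a^4/4


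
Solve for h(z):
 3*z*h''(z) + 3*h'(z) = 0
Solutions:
 h(z) = C1 + C2*log(z)


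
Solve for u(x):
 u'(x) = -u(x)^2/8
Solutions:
 u(x) = 8/(C1 + x)


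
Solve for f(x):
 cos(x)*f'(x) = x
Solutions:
 f(x) = C1 + Integral(x/cos(x), x)


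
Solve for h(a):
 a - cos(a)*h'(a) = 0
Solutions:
 h(a) = C1 + Integral(a/cos(a), a)


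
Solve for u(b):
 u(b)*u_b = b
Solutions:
 u(b) = -sqrt(C1 + b^2)
 u(b) = sqrt(C1 + b^2)


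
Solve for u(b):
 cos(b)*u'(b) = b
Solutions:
 u(b) = C1 + Integral(b/cos(b), b)


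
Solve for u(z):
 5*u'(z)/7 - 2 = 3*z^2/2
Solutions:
 u(z) = C1 + 7*z^3/10 + 14*z/5


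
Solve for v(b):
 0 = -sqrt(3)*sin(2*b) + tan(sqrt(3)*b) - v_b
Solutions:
 v(b) = C1 - sqrt(3)*log(cos(sqrt(3)*b))/3 + sqrt(3)*cos(2*b)/2


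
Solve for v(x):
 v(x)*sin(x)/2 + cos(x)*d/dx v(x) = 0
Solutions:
 v(x) = C1*sqrt(cos(x))


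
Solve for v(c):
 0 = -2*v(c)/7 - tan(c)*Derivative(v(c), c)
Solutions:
 v(c) = C1/sin(c)^(2/7)


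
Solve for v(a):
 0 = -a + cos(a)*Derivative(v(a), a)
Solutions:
 v(a) = C1 + Integral(a/cos(a), a)


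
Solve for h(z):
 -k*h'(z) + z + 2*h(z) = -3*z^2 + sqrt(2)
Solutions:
 h(z) = C1*exp(2*z/k) - 3*k^2/4 - 3*k*z/2 - k/4 - 3*z^2/2 - z/2 + sqrt(2)/2


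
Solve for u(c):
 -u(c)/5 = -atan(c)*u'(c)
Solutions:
 u(c) = C1*exp(Integral(1/atan(c), c)/5)


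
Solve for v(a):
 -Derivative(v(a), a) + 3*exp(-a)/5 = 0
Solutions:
 v(a) = C1 - 3*exp(-a)/5


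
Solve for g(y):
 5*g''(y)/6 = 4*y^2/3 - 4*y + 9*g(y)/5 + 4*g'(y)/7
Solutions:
 g(y) = C1*exp(3*y*(4 - sqrt(310))/35) + C2*exp(3*y*(4 + sqrt(310))/35) - 20*y^2/27 + 4580*y/1701 - 165100/107163


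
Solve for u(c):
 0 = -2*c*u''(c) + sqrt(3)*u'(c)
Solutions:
 u(c) = C1 + C2*c^(sqrt(3)/2 + 1)


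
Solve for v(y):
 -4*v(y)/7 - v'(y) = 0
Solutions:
 v(y) = C1*exp(-4*y/7)


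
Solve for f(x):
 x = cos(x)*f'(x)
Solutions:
 f(x) = C1 + Integral(x/cos(x), x)


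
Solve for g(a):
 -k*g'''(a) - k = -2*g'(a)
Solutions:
 g(a) = C1 + C2*exp(-sqrt(2)*a*sqrt(1/k)) + C3*exp(sqrt(2)*a*sqrt(1/k)) + a*k/2


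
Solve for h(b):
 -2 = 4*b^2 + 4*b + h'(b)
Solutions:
 h(b) = C1 - 4*b^3/3 - 2*b^2 - 2*b


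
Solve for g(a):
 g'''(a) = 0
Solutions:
 g(a) = C1 + C2*a + C3*a^2


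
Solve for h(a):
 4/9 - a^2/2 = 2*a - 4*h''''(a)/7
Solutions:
 h(a) = C1 + C2*a + C3*a^2 + C4*a^3 + 7*a^6/2880 + 7*a^5/240 - 7*a^4/216


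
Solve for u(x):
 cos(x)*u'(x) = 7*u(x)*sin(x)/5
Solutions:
 u(x) = C1/cos(x)^(7/5)


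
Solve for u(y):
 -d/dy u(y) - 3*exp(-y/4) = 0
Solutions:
 u(y) = C1 + 12*exp(-y/4)


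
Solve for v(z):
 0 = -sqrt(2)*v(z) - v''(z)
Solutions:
 v(z) = C1*sin(2^(1/4)*z) + C2*cos(2^(1/4)*z)


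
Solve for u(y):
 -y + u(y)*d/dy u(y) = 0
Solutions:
 u(y) = -sqrt(C1 + y^2)
 u(y) = sqrt(C1 + y^2)


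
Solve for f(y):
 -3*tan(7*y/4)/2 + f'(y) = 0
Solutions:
 f(y) = C1 - 6*log(cos(7*y/4))/7


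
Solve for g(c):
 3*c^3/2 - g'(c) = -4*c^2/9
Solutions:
 g(c) = C1 + 3*c^4/8 + 4*c^3/27


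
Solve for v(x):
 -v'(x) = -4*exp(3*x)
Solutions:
 v(x) = C1 + 4*exp(3*x)/3


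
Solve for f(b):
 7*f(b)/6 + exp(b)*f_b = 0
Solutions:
 f(b) = C1*exp(7*exp(-b)/6)


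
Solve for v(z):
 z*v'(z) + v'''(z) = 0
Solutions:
 v(z) = C1 + Integral(C2*airyai(-z) + C3*airybi(-z), z)


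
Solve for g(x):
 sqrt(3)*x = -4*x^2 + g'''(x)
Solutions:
 g(x) = C1 + C2*x + C3*x^2 + x^5/15 + sqrt(3)*x^4/24


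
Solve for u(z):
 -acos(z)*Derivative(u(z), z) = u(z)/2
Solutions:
 u(z) = C1*exp(-Integral(1/acos(z), z)/2)


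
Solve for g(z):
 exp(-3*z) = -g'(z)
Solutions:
 g(z) = C1 + exp(-3*z)/3


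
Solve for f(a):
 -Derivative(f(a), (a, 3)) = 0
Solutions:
 f(a) = C1 + C2*a + C3*a^2


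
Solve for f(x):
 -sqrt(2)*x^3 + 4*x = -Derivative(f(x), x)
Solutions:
 f(x) = C1 + sqrt(2)*x^4/4 - 2*x^2


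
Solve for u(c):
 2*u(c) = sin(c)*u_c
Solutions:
 u(c) = C1*(cos(c) - 1)/(cos(c) + 1)


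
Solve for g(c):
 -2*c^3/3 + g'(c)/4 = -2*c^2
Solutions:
 g(c) = C1 + 2*c^4/3 - 8*c^3/3


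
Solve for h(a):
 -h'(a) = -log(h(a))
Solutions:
 li(h(a)) = C1 + a


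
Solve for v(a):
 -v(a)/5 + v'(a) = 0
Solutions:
 v(a) = C1*exp(a/5)


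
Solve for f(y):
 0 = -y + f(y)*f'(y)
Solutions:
 f(y) = -sqrt(C1 + y^2)
 f(y) = sqrt(C1 + y^2)


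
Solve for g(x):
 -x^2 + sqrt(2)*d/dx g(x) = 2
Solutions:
 g(x) = C1 + sqrt(2)*x^3/6 + sqrt(2)*x


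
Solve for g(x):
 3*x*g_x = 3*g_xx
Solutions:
 g(x) = C1 + C2*erfi(sqrt(2)*x/2)


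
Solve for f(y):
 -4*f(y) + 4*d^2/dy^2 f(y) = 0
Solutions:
 f(y) = C1*exp(-y) + C2*exp(y)


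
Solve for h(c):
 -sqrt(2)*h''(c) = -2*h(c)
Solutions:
 h(c) = C1*exp(-2^(1/4)*c) + C2*exp(2^(1/4)*c)


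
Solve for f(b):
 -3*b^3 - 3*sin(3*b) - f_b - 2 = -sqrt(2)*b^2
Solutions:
 f(b) = C1 - 3*b^4/4 + sqrt(2)*b^3/3 - 2*b + cos(3*b)


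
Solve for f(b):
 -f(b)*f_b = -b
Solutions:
 f(b) = -sqrt(C1 + b^2)
 f(b) = sqrt(C1 + b^2)


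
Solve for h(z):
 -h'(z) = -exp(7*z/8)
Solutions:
 h(z) = C1 + 8*exp(7*z/8)/7


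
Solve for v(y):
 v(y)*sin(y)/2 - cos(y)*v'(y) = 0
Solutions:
 v(y) = C1/sqrt(cos(y))


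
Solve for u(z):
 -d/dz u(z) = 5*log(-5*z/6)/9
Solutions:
 u(z) = C1 - 5*z*log(-z)/9 + 5*z*(-log(5) + 1 + log(6))/9


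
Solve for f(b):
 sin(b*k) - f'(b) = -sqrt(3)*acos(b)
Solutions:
 f(b) = C1 + sqrt(3)*(b*acos(b) - sqrt(1 - b^2)) + Piecewise((-cos(b*k)/k, Ne(k, 0)), (0, True))


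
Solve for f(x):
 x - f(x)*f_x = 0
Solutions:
 f(x) = -sqrt(C1 + x^2)
 f(x) = sqrt(C1 + x^2)


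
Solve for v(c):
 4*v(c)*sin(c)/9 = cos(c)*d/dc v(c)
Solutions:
 v(c) = C1/cos(c)^(4/9)


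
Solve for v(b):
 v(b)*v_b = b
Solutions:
 v(b) = -sqrt(C1 + b^2)
 v(b) = sqrt(C1 + b^2)


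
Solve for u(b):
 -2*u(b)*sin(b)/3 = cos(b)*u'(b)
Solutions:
 u(b) = C1*cos(b)^(2/3)


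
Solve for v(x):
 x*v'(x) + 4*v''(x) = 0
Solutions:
 v(x) = C1 + C2*erf(sqrt(2)*x/4)


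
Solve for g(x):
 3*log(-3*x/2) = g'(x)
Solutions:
 g(x) = C1 + 3*x*log(-x) + 3*x*(-1 - log(2) + log(3))


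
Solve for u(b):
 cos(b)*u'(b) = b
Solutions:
 u(b) = C1 + Integral(b/cos(b), b)


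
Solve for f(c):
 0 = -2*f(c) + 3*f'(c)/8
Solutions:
 f(c) = C1*exp(16*c/3)


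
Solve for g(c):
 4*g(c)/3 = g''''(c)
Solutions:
 g(c) = C1*exp(-sqrt(2)*3^(3/4)*c/3) + C2*exp(sqrt(2)*3^(3/4)*c/3) + C3*sin(sqrt(2)*3^(3/4)*c/3) + C4*cos(sqrt(2)*3^(3/4)*c/3)


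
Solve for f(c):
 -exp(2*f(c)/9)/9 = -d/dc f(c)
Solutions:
 f(c) = 9*log(-sqrt(-1/(C1 + c))) - 9*log(2)/2 + 18*log(3)
 f(c) = 9*log(-1/(C1 + c))/2 - 9*log(2)/2 + 18*log(3)


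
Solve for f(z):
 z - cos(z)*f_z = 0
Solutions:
 f(z) = C1 + Integral(z/cos(z), z)


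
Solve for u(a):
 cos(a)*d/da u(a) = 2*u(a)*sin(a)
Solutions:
 u(a) = C1/cos(a)^2


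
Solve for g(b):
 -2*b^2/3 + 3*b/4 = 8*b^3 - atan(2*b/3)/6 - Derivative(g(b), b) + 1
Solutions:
 g(b) = C1 + 2*b^4 + 2*b^3/9 - 3*b^2/8 - b*atan(2*b/3)/6 + b + log(4*b^2 + 9)/8


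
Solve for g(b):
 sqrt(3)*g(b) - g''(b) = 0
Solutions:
 g(b) = C1*exp(-3^(1/4)*b) + C2*exp(3^(1/4)*b)


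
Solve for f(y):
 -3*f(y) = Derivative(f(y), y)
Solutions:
 f(y) = C1*exp(-3*y)


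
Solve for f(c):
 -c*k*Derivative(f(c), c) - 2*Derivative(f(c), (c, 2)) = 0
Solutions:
 f(c) = Piecewise((-sqrt(pi)*C1*erf(c*sqrt(k)/2)/sqrt(k) - C2, (k > 0) | (k < 0)), (-C1*c - C2, True))


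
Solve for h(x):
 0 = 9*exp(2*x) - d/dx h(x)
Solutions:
 h(x) = C1 + 9*exp(2*x)/2


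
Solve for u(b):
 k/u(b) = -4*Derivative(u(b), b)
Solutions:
 u(b) = -sqrt(C1 - 2*b*k)/2
 u(b) = sqrt(C1 - 2*b*k)/2


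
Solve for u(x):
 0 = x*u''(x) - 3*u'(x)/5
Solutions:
 u(x) = C1 + C2*x^(8/5)


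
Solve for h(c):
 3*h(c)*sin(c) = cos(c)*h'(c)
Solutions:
 h(c) = C1/cos(c)^3


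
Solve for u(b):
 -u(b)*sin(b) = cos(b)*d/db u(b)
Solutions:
 u(b) = C1*cos(b)


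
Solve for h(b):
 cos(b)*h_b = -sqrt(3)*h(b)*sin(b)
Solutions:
 h(b) = C1*cos(b)^(sqrt(3))


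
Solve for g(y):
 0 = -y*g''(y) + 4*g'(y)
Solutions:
 g(y) = C1 + C2*y^5


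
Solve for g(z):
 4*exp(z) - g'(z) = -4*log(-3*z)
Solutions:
 g(z) = C1 + 4*z*log(-z) + 4*z*(-1 + log(3)) + 4*exp(z)


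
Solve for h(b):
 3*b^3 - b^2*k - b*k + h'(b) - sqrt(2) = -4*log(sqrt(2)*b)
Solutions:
 h(b) = C1 - 3*b^4/4 + b^3*k/3 + b^2*k/2 - 4*b*log(b) - b*log(4) + sqrt(2)*b + 4*b


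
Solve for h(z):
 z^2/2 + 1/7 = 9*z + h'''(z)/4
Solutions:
 h(z) = C1 + C2*z + C3*z^2 + z^5/30 - 3*z^4/2 + 2*z^3/21


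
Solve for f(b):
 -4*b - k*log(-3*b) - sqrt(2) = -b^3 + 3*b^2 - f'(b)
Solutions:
 f(b) = C1 - b^4/4 + b^3 + 2*b^2 + b*k*log(-b) + b*(-k + k*log(3) + sqrt(2))


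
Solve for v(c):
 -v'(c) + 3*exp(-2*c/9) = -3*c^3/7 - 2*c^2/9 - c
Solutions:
 v(c) = C1 + 3*c^4/28 + 2*c^3/27 + c^2/2 - 27*exp(-2*c/9)/2


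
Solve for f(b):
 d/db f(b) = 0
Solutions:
 f(b) = C1


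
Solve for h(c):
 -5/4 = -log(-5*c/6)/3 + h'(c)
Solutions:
 h(c) = C1 + c*log(-c)/3 + c*(-19 - 4*log(6) + 4*log(5))/12


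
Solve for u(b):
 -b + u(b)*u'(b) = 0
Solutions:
 u(b) = -sqrt(C1 + b^2)
 u(b) = sqrt(C1 + b^2)


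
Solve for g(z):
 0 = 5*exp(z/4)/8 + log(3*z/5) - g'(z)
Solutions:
 g(z) = C1 + z*log(z) + z*(-log(5) - 1 + log(3)) + 5*exp(z/4)/2


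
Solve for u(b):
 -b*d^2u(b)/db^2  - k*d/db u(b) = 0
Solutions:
 u(b) = C1 + b^(1 - re(k))*(C2*sin(log(b)*Abs(im(k))) + C3*cos(log(b)*im(k)))


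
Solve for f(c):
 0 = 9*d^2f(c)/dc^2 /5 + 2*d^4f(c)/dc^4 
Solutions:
 f(c) = C1 + C2*c + C3*sin(3*sqrt(10)*c/10) + C4*cos(3*sqrt(10)*c/10)


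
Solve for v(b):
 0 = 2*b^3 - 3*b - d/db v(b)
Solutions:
 v(b) = C1 + b^4/2 - 3*b^2/2


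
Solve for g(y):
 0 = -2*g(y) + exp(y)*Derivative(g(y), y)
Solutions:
 g(y) = C1*exp(-2*exp(-y))


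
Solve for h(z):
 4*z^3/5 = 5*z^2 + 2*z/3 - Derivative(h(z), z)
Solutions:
 h(z) = C1 - z^4/5 + 5*z^3/3 + z^2/3


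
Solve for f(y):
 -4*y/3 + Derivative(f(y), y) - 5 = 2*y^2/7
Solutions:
 f(y) = C1 + 2*y^3/21 + 2*y^2/3 + 5*y


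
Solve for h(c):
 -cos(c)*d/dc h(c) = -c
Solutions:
 h(c) = C1 + Integral(c/cos(c), c)


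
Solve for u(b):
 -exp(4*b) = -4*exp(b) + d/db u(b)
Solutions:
 u(b) = C1 - exp(4*b)/4 + 4*exp(b)


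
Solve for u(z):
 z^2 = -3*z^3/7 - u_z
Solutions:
 u(z) = C1 - 3*z^4/28 - z^3/3


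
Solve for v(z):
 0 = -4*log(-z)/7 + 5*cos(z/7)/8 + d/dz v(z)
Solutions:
 v(z) = C1 + 4*z*log(-z)/7 - 4*z/7 - 35*sin(z/7)/8


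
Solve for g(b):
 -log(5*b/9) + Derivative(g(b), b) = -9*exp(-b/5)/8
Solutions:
 g(b) = C1 + b*log(b) + b*(-2*log(3) - 1 + log(5)) + 45*exp(-b/5)/8


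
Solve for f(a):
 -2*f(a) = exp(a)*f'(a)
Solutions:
 f(a) = C1*exp(2*exp(-a))


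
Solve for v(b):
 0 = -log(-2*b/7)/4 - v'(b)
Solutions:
 v(b) = C1 - b*log(-b)/4 + b*(-log(2) + 1 + log(7))/4


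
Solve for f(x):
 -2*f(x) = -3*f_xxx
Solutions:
 f(x) = C3*exp(2^(1/3)*3^(2/3)*x/3) + (C1*sin(2^(1/3)*3^(1/6)*x/2) + C2*cos(2^(1/3)*3^(1/6)*x/2))*exp(-2^(1/3)*3^(2/3)*x/6)


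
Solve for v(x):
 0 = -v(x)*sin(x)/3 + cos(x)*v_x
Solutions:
 v(x) = C1/cos(x)^(1/3)


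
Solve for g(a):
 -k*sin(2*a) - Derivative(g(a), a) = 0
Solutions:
 g(a) = C1 + k*cos(2*a)/2


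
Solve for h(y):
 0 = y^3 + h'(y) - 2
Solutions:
 h(y) = C1 - y^4/4 + 2*y


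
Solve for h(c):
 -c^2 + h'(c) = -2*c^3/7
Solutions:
 h(c) = C1 - c^4/14 + c^3/3


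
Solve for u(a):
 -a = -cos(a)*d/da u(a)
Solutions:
 u(a) = C1 + Integral(a/cos(a), a)


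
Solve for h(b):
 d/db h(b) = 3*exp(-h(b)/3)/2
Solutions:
 h(b) = 3*log(C1 + b/2)


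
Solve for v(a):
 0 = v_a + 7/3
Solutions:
 v(a) = C1 - 7*a/3


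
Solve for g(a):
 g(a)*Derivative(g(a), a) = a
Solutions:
 g(a) = -sqrt(C1 + a^2)
 g(a) = sqrt(C1 + a^2)


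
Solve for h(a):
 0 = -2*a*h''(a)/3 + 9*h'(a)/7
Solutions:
 h(a) = C1 + C2*a^(41/14)


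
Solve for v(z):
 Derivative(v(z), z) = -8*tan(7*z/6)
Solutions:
 v(z) = C1 + 48*log(cos(7*z/6))/7


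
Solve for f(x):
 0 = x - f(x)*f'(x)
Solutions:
 f(x) = -sqrt(C1 + x^2)
 f(x) = sqrt(C1 + x^2)


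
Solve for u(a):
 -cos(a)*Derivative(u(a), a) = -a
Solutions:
 u(a) = C1 + Integral(a/cos(a), a)


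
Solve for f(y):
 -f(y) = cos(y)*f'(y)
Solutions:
 f(y) = C1*sqrt(sin(y) - 1)/sqrt(sin(y) + 1)


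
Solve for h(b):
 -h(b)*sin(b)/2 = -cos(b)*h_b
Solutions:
 h(b) = C1/sqrt(cos(b))


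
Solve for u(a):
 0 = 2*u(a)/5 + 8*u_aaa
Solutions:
 u(a) = C3*exp(-50^(1/3)*a/10) + (C1*sin(sqrt(3)*50^(1/3)*a/20) + C2*cos(sqrt(3)*50^(1/3)*a/20))*exp(50^(1/3)*a/20)


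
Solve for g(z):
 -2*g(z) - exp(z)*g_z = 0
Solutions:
 g(z) = C1*exp(2*exp(-z))


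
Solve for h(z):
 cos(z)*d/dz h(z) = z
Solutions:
 h(z) = C1 + Integral(z/cos(z), z)


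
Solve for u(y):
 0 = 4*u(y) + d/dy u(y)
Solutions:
 u(y) = C1*exp(-4*y)


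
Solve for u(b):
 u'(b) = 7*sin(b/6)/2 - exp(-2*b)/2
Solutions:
 u(b) = C1 - 21*cos(b/6) + exp(-2*b)/4


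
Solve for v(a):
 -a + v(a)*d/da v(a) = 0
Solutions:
 v(a) = -sqrt(C1 + a^2)
 v(a) = sqrt(C1 + a^2)


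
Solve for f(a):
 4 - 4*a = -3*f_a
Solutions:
 f(a) = C1 + 2*a^2/3 - 4*a/3


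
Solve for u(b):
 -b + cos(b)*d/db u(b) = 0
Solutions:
 u(b) = C1 + Integral(b/cos(b), b)


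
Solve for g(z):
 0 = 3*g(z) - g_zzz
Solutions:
 g(z) = C3*exp(3^(1/3)*z) + (C1*sin(3^(5/6)*z/2) + C2*cos(3^(5/6)*z/2))*exp(-3^(1/3)*z/2)


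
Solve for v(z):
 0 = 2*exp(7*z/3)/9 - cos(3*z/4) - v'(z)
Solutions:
 v(z) = C1 + 2*exp(7*z/3)/21 - 4*sin(3*z/4)/3


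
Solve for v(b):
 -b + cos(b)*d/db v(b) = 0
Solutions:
 v(b) = C1 + Integral(b/cos(b), b)


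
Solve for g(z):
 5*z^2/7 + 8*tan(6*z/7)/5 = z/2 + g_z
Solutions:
 g(z) = C1 + 5*z^3/21 - z^2/4 - 28*log(cos(6*z/7))/15


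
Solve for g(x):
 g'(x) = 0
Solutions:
 g(x) = C1


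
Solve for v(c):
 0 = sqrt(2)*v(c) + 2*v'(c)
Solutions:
 v(c) = C1*exp(-sqrt(2)*c/2)


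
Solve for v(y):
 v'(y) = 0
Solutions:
 v(y) = C1


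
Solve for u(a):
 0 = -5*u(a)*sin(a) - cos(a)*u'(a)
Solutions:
 u(a) = C1*cos(a)^5


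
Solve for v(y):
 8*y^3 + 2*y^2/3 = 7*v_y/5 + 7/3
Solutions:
 v(y) = C1 + 10*y^4/7 + 10*y^3/63 - 5*y/3


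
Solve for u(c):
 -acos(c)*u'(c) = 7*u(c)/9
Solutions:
 u(c) = C1*exp(-7*Integral(1/acos(c), c)/9)


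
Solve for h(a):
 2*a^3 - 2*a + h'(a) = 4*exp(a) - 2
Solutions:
 h(a) = C1 - a^4/2 + a^2 - 2*a + 4*exp(a)


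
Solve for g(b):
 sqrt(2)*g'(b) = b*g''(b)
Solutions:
 g(b) = C1 + C2*b^(1 + sqrt(2))


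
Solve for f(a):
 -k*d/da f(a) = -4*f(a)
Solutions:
 f(a) = C1*exp(4*a/k)


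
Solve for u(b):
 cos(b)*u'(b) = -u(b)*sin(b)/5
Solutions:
 u(b) = C1*cos(b)^(1/5)


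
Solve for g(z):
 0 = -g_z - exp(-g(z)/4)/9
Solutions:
 g(z) = 4*log(C1 - z/36)


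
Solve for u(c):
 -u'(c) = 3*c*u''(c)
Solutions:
 u(c) = C1 + C2*c^(2/3)


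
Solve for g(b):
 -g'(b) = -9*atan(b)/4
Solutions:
 g(b) = C1 + 9*b*atan(b)/4 - 9*log(b^2 + 1)/8


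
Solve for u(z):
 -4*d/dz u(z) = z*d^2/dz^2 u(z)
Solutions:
 u(z) = C1 + C2/z^3


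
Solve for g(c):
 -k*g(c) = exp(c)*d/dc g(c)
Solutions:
 g(c) = C1*exp(k*exp(-c))


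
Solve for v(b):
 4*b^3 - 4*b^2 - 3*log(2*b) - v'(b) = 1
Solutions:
 v(b) = C1 + b^4 - 4*b^3/3 - 3*b*log(b) - b*log(8) + 2*b


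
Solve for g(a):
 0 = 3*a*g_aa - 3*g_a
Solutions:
 g(a) = C1 + C2*a^2


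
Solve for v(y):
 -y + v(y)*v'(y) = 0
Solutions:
 v(y) = -sqrt(C1 + y^2)
 v(y) = sqrt(C1 + y^2)


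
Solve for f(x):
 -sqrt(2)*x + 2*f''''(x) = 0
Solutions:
 f(x) = C1 + C2*x + C3*x^2 + C4*x^3 + sqrt(2)*x^5/240


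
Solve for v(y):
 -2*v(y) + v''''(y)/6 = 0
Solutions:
 v(y) = C1*exp(-sqrt(2)*3^(1/4)*y) + C2*exp(sqrt(2)*3^(1/4)*y) + C3*sin(sqrt(2)*3^(1/4)*y) + C4*cos(sqrt(2)*3^(1/4)*y)


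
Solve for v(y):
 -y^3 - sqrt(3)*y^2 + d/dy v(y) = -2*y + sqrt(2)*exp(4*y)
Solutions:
 v(y) = C1 + y^4/4 + sqrt(3)*y^3/3 - y^2 + sqrt(2)*exp(4*y)/4


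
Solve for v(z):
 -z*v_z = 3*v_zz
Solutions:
 v(z) = C1 + C2*erf(sqrt(6)*z/6)


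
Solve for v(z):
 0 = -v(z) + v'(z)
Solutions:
 v(z) = C1*exp(z)


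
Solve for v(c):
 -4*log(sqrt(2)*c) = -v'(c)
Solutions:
 v(c) = C1 + 4*c*log(c) - 4*c + c*log(4)


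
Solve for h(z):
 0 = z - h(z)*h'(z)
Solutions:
 h(z) = -sqrt(C1 + z^2)
 h(z) = sqrt(C1 + z^2)


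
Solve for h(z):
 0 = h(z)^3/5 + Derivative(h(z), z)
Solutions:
 h(z) = -sqrt(10)*sqrt(-1/(C1 - z))/2
 h(z) = sqrt(10)*sqrt(-1/(C1 - z))/2


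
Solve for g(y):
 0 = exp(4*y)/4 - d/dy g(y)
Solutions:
 g(y) = C1 + exp(4*y)/16


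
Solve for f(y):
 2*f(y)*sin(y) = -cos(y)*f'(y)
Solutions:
 f(y) = C1*cos(y)^2


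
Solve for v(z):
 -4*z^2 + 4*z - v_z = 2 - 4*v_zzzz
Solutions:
 v(z) = C1 + C4*exp(2^(1/3)*z/2) - 4*z^3/3 + 2*z^2 - 2*z + (C2*sin(2^(1/3)*sqrt(3)*z/4) + C3*cos(2^(1/3)*sqrt(3)*z/4))*exp(-2^(1/3)*z/4)


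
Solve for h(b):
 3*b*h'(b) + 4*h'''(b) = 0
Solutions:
 h(b) = C1 + Integral(C2*airyai(-6^(1/3)*b/2) + C3*airybi(-6^(1/3)*b/2), b)


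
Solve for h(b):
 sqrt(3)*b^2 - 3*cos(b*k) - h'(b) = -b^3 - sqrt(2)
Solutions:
 h(b) = C1 + b^4/4 + sqrt(3)*b^3/3 + sqrt(2)*b - 3*sin(b*k)/k


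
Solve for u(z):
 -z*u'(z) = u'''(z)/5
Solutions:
 u(z) = C1 + Integral(C2*airyai(-5^(1/3)*z) + C3*airybi(-5^(1/3)*z), z)


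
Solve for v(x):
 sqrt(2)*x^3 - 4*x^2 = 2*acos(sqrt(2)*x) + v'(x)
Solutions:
 v(x) = C1 + sqrt(2)*x^4/4 - 4*x^3/3 - 2*x*acos(sqrt(2)*x) + sqrt(2)*sqrt(1 - 2*x^2)


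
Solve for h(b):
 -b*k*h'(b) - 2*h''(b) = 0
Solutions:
 h(b) = Piecewise((-sqrt(pi)*C1*erf(b*sqrt(k)/2)/sqrt(k) - C2, (k > 0) | (k < 0)), (-C1*b - C2, True))


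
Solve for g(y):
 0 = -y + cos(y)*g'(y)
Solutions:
 g(y) = C1 + Integral(y/cos(y), y)


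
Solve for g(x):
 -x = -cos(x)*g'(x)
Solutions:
 g(x) = C1 + Integral(x/cos(x), x)


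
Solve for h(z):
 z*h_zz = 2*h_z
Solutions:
 h(z) = C1 + C2*z^3


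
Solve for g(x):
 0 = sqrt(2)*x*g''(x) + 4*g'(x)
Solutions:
 g(x) = C1 + C2*x^(1 - 2*sqrt(2))


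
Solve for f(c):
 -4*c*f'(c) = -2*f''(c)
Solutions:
 f(c) = C1 + C2*erfi(c)


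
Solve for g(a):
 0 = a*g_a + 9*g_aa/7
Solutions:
 g(a) = C1 + C2*erf(sqrt(14)*a/6)


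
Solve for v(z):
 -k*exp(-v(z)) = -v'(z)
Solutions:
 v(z) = log(C1 + k*z)


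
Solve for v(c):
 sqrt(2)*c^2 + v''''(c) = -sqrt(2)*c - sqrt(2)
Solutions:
 v(c) = C1 + C2*c + C3*c^2 + C4*c^3 - sqrt(2)*c^6/360 - sqrt(2)*c^5/120 - sqrt(2)*c^4/24


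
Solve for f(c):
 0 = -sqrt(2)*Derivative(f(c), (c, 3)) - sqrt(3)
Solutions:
 f(c) = C1 + C2*c + C3*c^2 - sqrt(6)*c^3/12


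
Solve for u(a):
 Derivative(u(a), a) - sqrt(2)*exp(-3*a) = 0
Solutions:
 u(a) = C1 - sqrt(2)*exp(-3*a)/3


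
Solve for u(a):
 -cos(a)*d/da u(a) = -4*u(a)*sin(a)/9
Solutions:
 u(a) = C1/cos(a)^(4/9)


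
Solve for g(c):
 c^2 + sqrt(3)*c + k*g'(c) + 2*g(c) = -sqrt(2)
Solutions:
 g(c) = C1*exp(-2*c/k) - c^2/2 + c*k/2 - sqrt(3)*c/2 - k^2/4 + sqrt(3)*k/4 - sqrt(2)/2


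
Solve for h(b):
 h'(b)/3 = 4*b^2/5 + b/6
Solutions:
 h(b) = C1 + 4*b^3/5 + b^2/4


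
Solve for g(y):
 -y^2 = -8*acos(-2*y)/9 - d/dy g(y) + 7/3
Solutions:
 g(y) = C1 + y^3/3 - 8*y*acos(-2*y)/9 + 7*y/3 - 4*sqrt(1 - 4*y^2)/9


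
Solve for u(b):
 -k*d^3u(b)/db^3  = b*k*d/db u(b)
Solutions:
 u(b) = C1 + Integral(C2*airyai(-b) + C3*airybi(-b), b)


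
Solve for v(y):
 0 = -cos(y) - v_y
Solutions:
 v(y) = C1 - sin(y)


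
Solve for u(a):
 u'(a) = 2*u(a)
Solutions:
 u(a) = C1*exp(2*a)


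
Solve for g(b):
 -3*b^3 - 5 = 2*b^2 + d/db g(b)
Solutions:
 g(b) = C1 - 3*b^4/4 - 2*b^3/3 - 5*b


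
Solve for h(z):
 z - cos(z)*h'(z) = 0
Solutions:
 h(z) = C1 + Integral(z/cos(z), z)


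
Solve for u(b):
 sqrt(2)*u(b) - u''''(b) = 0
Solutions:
 u(b) = C1*exp(-2^(1/8)*b) + C2*exp(2^(1/8)*b) + C3*sin(2^(1/8)*b) + C4*cos(2^(1/8)*b)


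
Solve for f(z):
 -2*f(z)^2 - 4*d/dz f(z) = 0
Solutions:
 f(z) = 2/(C1 + z)


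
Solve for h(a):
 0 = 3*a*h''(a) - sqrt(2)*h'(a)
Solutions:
 h(a) = C1 + C2*a^(sqrt(2)/3 + 1)


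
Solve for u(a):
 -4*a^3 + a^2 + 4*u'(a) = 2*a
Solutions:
 u(a) = C1 + a^4/4 - a^3/12 + a^2/4


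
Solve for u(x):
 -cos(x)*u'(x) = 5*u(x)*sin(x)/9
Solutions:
 u(x) = C1*cos(x)^(5/9)


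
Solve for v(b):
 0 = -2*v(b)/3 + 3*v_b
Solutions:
 v(b) = C1*exp(2*b/9)


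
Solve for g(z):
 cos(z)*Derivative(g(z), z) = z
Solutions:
 g(z) = C1 + Integral(z/cos(z), z)


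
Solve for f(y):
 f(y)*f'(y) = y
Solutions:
 f(y) = -sqrt(C1 + y^2)
 f(y) = sqrt(C1 + y^2)


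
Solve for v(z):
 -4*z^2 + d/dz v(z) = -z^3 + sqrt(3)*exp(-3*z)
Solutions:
 v(z) = C1 - z^4/4 + 4*z^3/3 - sqrt(3)*exp(-3*z)/3


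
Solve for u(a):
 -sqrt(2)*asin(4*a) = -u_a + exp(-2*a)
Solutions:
 u(a) = C1 + sqrt(2)*a*asin(4*a) + sqrt(2)*sqrt(1 - 16*a^2)/4 - exp(-2*a)/2


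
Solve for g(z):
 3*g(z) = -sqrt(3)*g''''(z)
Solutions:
 g(z) = (C1*sin(sqrt(2)*3^(1/8)*z/2) + C2*cos(sqrt(2)*3^(1/8)*z/2))*exp(-sqrt(2)*3^(1/8)*z/2) + (C3*sin(sqrt(2)*3^(1/8)*z/2) + C4*cos(sqrt(2)*3^(1/8)*z/2))*exp(sqrt(2)*3^(1/8)*z/2)
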